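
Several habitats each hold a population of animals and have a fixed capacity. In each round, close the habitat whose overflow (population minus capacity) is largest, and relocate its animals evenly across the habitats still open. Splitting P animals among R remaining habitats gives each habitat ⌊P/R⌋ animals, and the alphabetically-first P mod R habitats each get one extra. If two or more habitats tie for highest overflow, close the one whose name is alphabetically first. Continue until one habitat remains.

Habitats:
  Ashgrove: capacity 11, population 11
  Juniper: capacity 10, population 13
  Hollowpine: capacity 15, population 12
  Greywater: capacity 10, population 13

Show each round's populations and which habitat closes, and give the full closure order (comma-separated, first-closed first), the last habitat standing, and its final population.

Round 1: Ashgrove=11 Greywater=13 Hollowpine=12 Juniper=13 → close Greywater (overflow 3)
  13÷3 = 4 each, +1 to first 1
Round 2: Ashgrove=16 Hollowpine=16 Juniper=17 → close Juniper (overflow 7)
  17÷2 = 8 each, +1 to first 1
Round 3: Ashgrove=25 Hollowpine=24 → close Ashgrove (overflow 14)
  25÷1 = 25 each, +1 to first 0

Closure order: Greywater, Juniper, Ashgrove
Last habitat: Hollowpine with 49 animals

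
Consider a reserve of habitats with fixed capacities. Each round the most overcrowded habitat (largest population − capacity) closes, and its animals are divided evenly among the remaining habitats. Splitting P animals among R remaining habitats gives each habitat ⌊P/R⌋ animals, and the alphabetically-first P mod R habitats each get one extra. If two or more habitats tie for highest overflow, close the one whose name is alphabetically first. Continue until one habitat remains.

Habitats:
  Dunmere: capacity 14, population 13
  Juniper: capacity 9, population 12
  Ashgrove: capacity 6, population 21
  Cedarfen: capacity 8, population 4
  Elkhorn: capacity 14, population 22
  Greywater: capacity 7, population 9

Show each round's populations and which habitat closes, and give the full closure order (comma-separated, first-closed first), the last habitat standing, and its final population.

Closure order: Ashgrove, Elkhorn, Juniper, Greywater, Dunmere
Last habitat: Cedarfen with 81 animals

Round 1: Ashgrove=21 Cedarfen=4 Dunmere=13 Elkhorn=22 Greywater=9 Juniper=12 → close Ashgrove (overflow 15)
  21÷5 = 4 each, +1 to first 1
Round 2: Cedarfen=9 Dunmere=17 Elkhorn=26 Greywater=13 Juniper=16 → close Elkhorn (overflow 12)
  26÷4 = 6 each, +1 to first 2
Round 3: Cedarfen=16 Dunmere=24 Greywater=19 Juniper=22 → close Juniper (overflow 13)
  22÷3 = 7 each, +1 to first 1
Round 4: Cedarfen=24 Dunmere=31 Greywater=26 → close Greywater (overflow 19)
  26÷2 = 13 each, +1 to first 0
Round 5: Cedarfen=37 Dunmere=44 → close Dunmere (overflow 30)
  44÷1 = 44 each, +1 to first 0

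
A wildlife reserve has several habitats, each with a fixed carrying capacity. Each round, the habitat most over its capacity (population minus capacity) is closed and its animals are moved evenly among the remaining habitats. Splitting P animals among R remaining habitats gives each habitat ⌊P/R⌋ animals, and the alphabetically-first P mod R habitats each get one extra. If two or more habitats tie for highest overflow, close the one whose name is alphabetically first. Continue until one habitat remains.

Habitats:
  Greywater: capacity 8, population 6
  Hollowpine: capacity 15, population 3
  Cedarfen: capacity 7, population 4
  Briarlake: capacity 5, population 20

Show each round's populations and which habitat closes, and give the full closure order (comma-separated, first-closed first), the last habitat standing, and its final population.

Closure order: Briarlake, Greywater, Cedarfen
Last habitat: Hollowpine with 33 animals

Round 1: Briarlake=20 Cedarfen=4 Greywater=6 Hollowpine=3 → close Briarlake (overflow 15)
  20÷3 = 6 each, +1 to first 2
Round 2: Cedarfen=11 Greywater=13 Hollowpine=9 → close Greywater (overflow 5)
  13÷2 = 6 each, +1 to first 1
Round 3: Cedarfen=18 Hollowpine=15 → close Cedarfen (overflow 11)
  18÷1 = 18 each, +1 to first 0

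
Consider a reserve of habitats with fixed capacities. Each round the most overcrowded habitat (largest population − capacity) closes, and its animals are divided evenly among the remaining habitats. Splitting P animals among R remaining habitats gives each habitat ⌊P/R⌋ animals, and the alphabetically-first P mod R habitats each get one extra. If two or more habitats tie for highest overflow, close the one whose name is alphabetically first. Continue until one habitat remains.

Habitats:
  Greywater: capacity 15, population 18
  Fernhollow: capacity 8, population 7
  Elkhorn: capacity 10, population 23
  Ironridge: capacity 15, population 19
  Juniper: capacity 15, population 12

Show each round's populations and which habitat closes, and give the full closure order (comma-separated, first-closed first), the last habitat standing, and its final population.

Closure order: Elkhorn, Ironridge, Greywater, Fernhollow
Last habitat: Juniper with 79 animals

Round 1: Elkhorn=23 Fernhollow=7 Greywater=18 Ironridge=19 Juniper=12 → close Elkhorn (overflow 13)
  23÷4 = 5 each, +1 to first 3
Round 2: Fernhollow=13 Greywater=24 Ironridge=25 Juniper=17 → close Ironridge (overflow 10)
  25÷3 = 8 each, +1 to first 1
Round 3: Fernhollow=22 Greywater=32 Juniper=25 → close Greywater (overflow 17)
  32÷2 = 16 each, +1 to first 0
Round 4: Fernhollow=38 Juniper=41 → close Fernhollow (overflow 30)
  38÷1 = 38 each, +1 to first 0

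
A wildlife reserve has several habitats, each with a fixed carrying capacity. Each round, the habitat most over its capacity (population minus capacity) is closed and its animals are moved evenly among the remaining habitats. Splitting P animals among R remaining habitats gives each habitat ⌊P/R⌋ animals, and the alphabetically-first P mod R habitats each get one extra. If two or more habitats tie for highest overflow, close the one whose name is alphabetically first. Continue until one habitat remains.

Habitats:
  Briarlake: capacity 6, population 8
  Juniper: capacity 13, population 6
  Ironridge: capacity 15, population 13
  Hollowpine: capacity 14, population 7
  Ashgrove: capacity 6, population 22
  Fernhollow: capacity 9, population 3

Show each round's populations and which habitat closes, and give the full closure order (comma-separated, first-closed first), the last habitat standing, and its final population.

Round 1: Ashgrove=22 Briarlake=8 Fernhollow=3 Hollowpine=7 Ironridge=13 Juniper=6 → close Ashgrove (overflow 16)
  22÷5 = 4 each, +1 to first 2
Round 2: Briarlake=13 Fernhollow=8 Hollowpine=11 Ironridge=17 Juniper=10 → close Briarlake (overflow 7)
  13÷4 = 3 each, +1 to first 1
Round 3: Fernhollow=12 Hollowpine=14 Ironridge=20 Juniper=13 → close Ironridge (overflow 5)
  20÷3 = 6 each, +1 to first 2
Round 4: Fernhollow=19 Hollowpine=21 Juniper=19 → close Fernhollow (overflow 10)
  19÷2 = 9 each, +1 to first 1
Round 5: Hollowpine=31 Juniper=28 → close Hollowpine (overflow 17)
  31÷1 = 31 each, +1 to first 0

Closure order: Ashgrove, Briarlake, Ironridge, Fernhollow, Hollowpine
Last habitat: Juniper with 59 animals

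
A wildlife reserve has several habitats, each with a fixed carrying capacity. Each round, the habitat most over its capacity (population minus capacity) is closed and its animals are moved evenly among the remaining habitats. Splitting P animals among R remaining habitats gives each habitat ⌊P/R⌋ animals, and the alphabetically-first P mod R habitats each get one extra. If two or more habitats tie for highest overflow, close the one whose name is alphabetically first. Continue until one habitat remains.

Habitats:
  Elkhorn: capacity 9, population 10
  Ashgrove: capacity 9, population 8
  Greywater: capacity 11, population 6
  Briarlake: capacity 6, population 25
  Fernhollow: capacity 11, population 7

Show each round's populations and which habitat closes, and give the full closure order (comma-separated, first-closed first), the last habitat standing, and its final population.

Closure order: Briarlake, Elkhorn, Ashgrove, Fernhollow
Last habitat: Greywater with 56 animals

Round 1: Ashgrove=8 Briarlake=25 Elkhorn=10 Fernhollow=7 Greywater=6 → close Briarlake (overflow 19)
  25÷4 = 6 each, +1 to first 1
Round 2: Ashgrove=15 Elkhorn=16 Fernhollow=13 Greywater=12 → close Elkhorn (overflow 7)
  16÷3 = 5 each, +1 to first 1
Round 3: Ashgrove=21 Fernhollow=18 Greywater=17 → close Ashgrove (overflow 12)
  21÷2 = 10 each, +1 to first 1
Round 4: Fernhollow=29 Greywater=27 → close Fernhollow (overflow 18)
  29÷1 = 29 each, +1 to first 0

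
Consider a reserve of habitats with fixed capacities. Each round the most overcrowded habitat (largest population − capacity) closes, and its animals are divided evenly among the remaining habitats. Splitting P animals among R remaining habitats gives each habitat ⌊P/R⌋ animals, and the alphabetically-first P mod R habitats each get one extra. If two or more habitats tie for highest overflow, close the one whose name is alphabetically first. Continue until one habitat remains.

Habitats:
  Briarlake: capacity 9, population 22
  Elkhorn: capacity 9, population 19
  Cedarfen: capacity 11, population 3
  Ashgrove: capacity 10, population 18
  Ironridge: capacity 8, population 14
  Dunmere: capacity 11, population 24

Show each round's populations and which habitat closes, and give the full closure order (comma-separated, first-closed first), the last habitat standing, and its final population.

Round 1: Ashgrove=18 Briarlake=22 Cedarfen=3 Dunmere=24 Elkhorn=19 Ironridge=14 → close Briarlake (overflow 13)
  22÷5 = 4 each, +1 to first 2
Round 2: Ashgrove=23 Cedarfen=8 Dunmere=28 Elkhorn=23 Ironridge=18 → close Dunmere (overflow 17)
  28÷4 = 7 each, +1 to first 0
Round 3: Ashgrove=30 Cedarfen=15 Elkhorn=30 Ironridge=25 → close Elkhorn (overflow 21)
  30÷3 = 10 each, +1 to first 0
Round 4: Ashgrove=40 Cedarfen=25 Ironridge=35 → close Ashgrove (overflow 30)
  40÷2 = 20 each, +1 to first 0
Round 5: Cedarfen=45 Ironridge=55 → close Ironridge (overflow 47)
  55÷1 = 55 each, +1 to first 0

Closure order: Briarlake, Dunmere, Elkhorn, Ashgrove, Ironridge
Last habitat: Cedarfen with 100 animals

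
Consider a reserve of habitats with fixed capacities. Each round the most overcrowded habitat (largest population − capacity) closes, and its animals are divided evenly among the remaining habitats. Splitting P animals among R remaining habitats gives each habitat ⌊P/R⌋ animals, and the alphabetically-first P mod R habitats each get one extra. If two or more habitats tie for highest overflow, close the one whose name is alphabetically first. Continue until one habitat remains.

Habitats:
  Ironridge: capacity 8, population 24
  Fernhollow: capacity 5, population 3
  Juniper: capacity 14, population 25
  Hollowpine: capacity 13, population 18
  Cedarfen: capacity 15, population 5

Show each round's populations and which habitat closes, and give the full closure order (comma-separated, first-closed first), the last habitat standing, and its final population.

Round 1: Cedarfen=5 Fernhollow=3 Hollowpine=18 Ironridge=24 Juniper=25 → close Ironridge (overflow 16)
  24÷4 = 6 each, +1 to first 0
Round 2: Cedarfen=11 Fernhollow=9 Hollowpine=24 Juniper=31 → close Juniper (overflow 17)
  31÷3 = 10 each, +1 to first 1
Round 3: Cedarfen=22 Fernhollow=19 Hollowpine=34 → close Hollowpine (overflow 21)
  34÷2 = 17 each, +1 to first 0
Round 4: Cedarfen=39 Fernhollow=36 → close Fernhollow (overflow 31)
  36÷1 = 36 each, +1 to first 0

Closure order: Ironridge, Juniper, Hollowpine, Fernhollow
Last habitat: Cedarfen with 75 animals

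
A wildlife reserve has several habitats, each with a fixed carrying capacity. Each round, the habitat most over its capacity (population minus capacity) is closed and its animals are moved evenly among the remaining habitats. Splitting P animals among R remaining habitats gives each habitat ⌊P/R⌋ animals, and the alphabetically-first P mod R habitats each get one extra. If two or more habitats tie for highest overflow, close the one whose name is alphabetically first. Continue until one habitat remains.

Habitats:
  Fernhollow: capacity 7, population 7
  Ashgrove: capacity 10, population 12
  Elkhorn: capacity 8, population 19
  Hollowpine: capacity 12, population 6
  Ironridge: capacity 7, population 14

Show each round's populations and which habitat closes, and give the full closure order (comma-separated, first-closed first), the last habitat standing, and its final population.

Closure order: Elkhorn, Ironridge, Ashgrove, Fernhollow
Last habitat: Hollowpine with 58 animals

Round 1: Ashgrove=12 Elkhorn=19 Fernhollow=7 Hollowpine=6 Ironridge=14 → close Elkhorn (overflow 11)
  19÷4 = 4 each, +1 to first 3
Round 2: Ashgrove=17 Fernhollow=12 Hollowpine=11 Ironridge=18 → close Ironridge (overflow 11)
  18÷3 = 6 each, +1 to first 0
Round 3: Ashgrove=23 Fernhollow=18 Hollowpine=17 → close Ashgrove (overflow 13)
  23÷2 = 11 each, +1 to first 1
Round 4: Fernhollow=30 Hollowpine=28 → close Fernhollow (overflow 23)
  30÷1 = 30 each, +1 to first 0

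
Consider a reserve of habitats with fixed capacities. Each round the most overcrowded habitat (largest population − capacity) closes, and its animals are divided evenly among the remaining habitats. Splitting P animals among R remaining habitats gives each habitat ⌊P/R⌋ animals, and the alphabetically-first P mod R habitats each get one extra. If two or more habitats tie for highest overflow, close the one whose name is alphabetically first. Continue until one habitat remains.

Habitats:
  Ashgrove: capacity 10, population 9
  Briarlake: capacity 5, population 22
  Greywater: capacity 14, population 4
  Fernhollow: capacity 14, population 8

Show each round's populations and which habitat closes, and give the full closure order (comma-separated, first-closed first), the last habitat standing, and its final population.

Closure order: Briarlake, Ashgrove, Fernhollow
Last habitat: Greywater with 43 animals

Round 1: Ashgrove=9 Briarlake=22 Fernhollow=8 Greywater=4 → close Briarlake (overflow 17)
  22÷3 = 7 each, +1 to first 1
Round 2: Ashgrove=17 Fernhollow=15 Greywater=11 → close Ashgrove (overflow 7)
  17÷2 = 8 each, +1 to first 1
Round 3: Fernhollow=24 Greywater=19 → close Fernhollow (overflow 10)
  24÷1 = 24 each, +1 to first 0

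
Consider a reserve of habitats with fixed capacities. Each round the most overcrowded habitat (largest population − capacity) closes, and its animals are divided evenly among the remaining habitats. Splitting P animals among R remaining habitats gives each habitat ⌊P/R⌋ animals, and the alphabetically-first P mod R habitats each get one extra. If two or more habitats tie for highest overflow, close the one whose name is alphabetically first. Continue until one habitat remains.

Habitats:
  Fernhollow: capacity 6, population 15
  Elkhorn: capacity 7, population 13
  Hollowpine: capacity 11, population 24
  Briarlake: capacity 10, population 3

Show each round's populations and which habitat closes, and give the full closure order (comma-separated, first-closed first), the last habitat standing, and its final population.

Closure order: Hollowpine, Fernhollow, Elkhorn
Last habitat: Briarlake with 55 animals

Round 1: Briarlake=3 Elkhorn=13 Fernhollow=15 Hollowpine=24 → close Hollowpine (overflow 13)
  24÷3 = 8 each, +1 to first 0
Round 2: Briarlake=11 Elkhorn=21 Fernhollow=23 → close Fernhollow (overflow 17)
  23÷2 = 11 each, +1 to first 1
Round 3: Briarlake=23 Elkhorn=32 → close Elkhorn (overflow 25)
  32÷1 = 32 each, +1 to first 0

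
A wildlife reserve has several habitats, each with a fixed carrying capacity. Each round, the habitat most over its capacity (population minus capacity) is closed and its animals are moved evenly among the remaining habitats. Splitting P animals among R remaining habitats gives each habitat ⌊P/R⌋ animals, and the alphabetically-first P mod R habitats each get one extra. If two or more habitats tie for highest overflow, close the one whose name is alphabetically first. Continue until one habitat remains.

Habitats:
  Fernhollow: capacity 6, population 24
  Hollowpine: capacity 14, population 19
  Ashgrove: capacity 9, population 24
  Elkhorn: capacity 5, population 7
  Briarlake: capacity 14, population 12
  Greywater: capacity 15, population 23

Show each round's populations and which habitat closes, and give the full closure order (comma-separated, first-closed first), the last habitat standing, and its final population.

Closure order: Fernhollow, Ashgrove, Greywater, Hollowpine, Elkhorn
Last habitat: Briarlake with 109 animals

Round 1: Ashgrove=24 Briarlake=12 Elkhorn=7 Fernhollow=24 Greywater=23 Hollowpine=19 → close Fernhollow (overflow 18)
  24÷5 = 4 each, +1 to first 4
Round 2: Ashgrove=29 Briarlake=17 Elkhorn=12 Greywater=28 Hollowpine=23 → close Ashgrove (overflow 20)
  29÷4 = 7 each, +1 to first 1
Round 3: Briarlake=25 Elkhorn=19 Greywater=35 Hollowpine=30 → close Greywater (overflow 20)
  35÷3 = 11 each, +1 to first 2
Round 4: Briarlake=37 Elkhorn=31 Hollowpine=41 → close Hollowpine (overflow 27)
  41÷2 = 20 each, +1 to first 1
Round 5: Briarlake=58 Elkhorn=51 → close Elkhorn (overflow 46)
  51÷1 = 51 each, +1 to first 0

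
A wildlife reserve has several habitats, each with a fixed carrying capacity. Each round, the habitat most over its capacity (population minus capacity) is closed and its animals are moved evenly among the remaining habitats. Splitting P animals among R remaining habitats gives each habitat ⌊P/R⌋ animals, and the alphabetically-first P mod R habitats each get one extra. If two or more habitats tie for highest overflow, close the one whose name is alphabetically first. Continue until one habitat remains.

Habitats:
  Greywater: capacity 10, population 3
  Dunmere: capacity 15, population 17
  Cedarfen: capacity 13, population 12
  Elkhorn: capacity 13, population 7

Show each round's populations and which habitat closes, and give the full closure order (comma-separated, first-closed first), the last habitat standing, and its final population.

Closure order: Dunmere, Cedarfen, Elkhorn
Last habitat: Greywater with 39 animals

Round 1: Cedarfen=12 Dunmere=17 Elkhorn=7 Greywater=3 → close Dunmere (overflow 2)
  17÷3 = 5 each, +1 to first 2
Round 2: Cedarfen=18 Elkhorn=13 Greywater=8 → close Cedarfen (overflow 5)
  18÷2 = 9 each, +1 to first 0
Round 3: Elkhorn=22 Greywater=17 → close Elkhorn (overflow 9)
  22÷1 = 22 each, +1 to first 0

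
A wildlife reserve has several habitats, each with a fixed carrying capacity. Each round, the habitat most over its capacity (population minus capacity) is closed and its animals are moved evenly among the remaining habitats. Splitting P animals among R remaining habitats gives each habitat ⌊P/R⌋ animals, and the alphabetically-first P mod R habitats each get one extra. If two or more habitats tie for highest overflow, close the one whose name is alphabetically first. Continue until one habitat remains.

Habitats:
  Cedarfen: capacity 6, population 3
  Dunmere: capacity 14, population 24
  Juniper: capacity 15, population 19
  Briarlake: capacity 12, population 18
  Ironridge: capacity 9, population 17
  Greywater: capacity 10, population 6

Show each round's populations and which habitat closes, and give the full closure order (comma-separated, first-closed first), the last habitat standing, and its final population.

Round 1: Briarlake=18 Cedarfen=3 Dunmere=24 Greywater=6 Ironridge=17 Juniper=19 → close Dunmere (overflow 10)
  24÷5 = 4 each, +1 to first 4
Round 2: Briarlake=23 Cedarfen=8 Greywater=11 Ironridge=22 Juniper=23 → close Ironridge (overflow 13)
  22÷4 = 5 each, +1 to first 2
Round 3: Briarlake=29 Cedarfen=14 Greywater=16 Juniper=28 → close Briarlake (overflow 17)
  29÷3 = 9 each, +1 to first 2
Round 4: Cedarfen=24 Greywater=26 Juniper=37 → close Juniper (overflow 22)
  37÷2 = 18 each, +1 to first 1
Round 5: Cedarfen=43 Greywater=44 → close Cedarfen (overflow 37)
  43÷1 = 43 each, +1 to first 0

Closure order: Dunmere, Ironridge, Briarlake, Juniper, Cedarfen
Last habitat: Greywater with 87 animals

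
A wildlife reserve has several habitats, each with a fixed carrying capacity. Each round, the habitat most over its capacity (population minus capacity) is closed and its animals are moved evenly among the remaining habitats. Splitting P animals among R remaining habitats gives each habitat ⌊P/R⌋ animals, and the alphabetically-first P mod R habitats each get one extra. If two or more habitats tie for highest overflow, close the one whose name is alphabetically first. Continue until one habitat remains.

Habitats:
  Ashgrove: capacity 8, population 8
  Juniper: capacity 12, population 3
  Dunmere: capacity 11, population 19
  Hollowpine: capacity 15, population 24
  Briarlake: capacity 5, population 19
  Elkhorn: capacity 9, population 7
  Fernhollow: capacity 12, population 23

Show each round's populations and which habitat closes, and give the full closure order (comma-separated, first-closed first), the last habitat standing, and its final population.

Round 1: Ashgrove=8 Briarlake=19 Dunmere=19 Elkhorn=7 Fernhollow=23 Hollowpine=24 Juniper=3 → close Briarlake (overflow 14)
  19÷6 = 3 each, +1 to first 1
Round 2: Ashgrove=12 Dunmere=22 Elkhorn=10 Fernhollow=26 Hollowpine=27 Juniper=6 → close Fernhollow (overflow 14)
  26÷5 = 5 each, +1 to first 1
Round 3: Ashgrove=18 Dunmere=27 Elkhorn=15 Hollowpine=32 Juniper=11 → close Hollowpine (overflow 17)
  32÷4 = 8 each, +1 to first 0
Round 4: Ashgrove=26 Dunmere=35 Elkhorn=23 Juniper=19 → close Dunmere (overflow 24)
  35÷3 = 11 each, +1 to first 2
Round 5: Ashgrove=38 Elkhorn=35 Juniper=30 → close Ashgrove (overflow 30)
  38÷2 = 19 each, +1 to first 0
Round 6: Elkhorn=54 Juniper=49 → close Elkhorn (overflow 45)
  54÷1 = 54 each, +1 to first 0

Closure order: Briarlake, Fernhollow, Hollowpine, Dunmere, Ashgrove, Elkhorn
Last habitat: Juniper with 103 animals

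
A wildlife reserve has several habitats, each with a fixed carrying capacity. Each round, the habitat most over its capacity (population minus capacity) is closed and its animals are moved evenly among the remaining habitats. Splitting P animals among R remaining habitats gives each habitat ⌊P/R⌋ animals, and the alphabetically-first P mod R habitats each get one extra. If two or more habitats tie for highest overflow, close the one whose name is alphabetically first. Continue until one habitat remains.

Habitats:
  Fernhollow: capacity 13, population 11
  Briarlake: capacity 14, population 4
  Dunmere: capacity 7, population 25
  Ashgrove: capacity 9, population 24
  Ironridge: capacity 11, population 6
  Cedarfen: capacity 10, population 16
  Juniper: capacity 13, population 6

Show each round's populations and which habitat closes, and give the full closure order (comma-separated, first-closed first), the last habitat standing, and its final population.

Round 1: Ashgrove=24 Briarlake=4 Cedarfen=16 Dunmere=25 Fernhollow=11 Ironridge=6 Juniper=6 → close Dunmere (overflow 18)
  25÷6 = 4 each, +1 to first 1
Round 2: Ashgrove=29 Briarlake=8 Cedarfen=20 Fernhollow=15 Ironridge=10 Juniper=10 → close Ashgrove (overflow 20)
  29÷5 = 5 each, +1 to first 4
Round 3: Briarlake=14 Cedarfen=26 Fernhollow=21 Ironridge=16 Juniper=15 → close Cedarfen (overflow 16)
  26÷4 = 6 each, +1 to first 2
Round 4: Briarlake=21 Fernhollow=28 Ironridge=22 Juniper=21 → close Fernhollow (overflow 15)
  28÷3 = 9 each, +1 to first 1
Round 5: Briarlake=31 Ironridge=31 Juniper=30 → close Ironridge (overflow 20)
  31÷2 = 15 each, +1 to first 1
Round 6: Briarlake=47 Juniper=45 → close Briarlake (overflow 33)
  47÷1 = 47 each, +1 to first 0

Closure order: Dunmere, Ashgrove, Cedarfen, Fernhollow, Ironridge, Briarlake
Last habitat: Juniper with 92 animals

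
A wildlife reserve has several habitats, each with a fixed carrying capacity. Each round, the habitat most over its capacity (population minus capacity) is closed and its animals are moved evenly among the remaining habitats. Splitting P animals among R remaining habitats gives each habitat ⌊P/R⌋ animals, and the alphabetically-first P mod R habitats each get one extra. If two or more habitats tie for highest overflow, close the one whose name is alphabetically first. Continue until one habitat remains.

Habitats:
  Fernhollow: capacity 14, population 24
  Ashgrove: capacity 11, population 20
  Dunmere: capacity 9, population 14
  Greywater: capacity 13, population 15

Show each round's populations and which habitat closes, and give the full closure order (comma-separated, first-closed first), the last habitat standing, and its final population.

Round 1: Ashgrove=20 Dunmere=14 Fernhollow=24 Greywater=15 → close Fernhollow (overflow 10)
  24÷3 = 8 each, +1 to first 0
Round 2: Ashgrove=28 Dunmere=22 Greywater=23 → close Ashgrove (overflow 17)
  28÷2 = 14 each, +1 to first 0
Round 3: Dunmere=36 Greywater=37 → close Dunmere (overflow 27)
  36÷1 = 36 each, +1 to first 0

Closure order: Fernhollow, Ashgrove, Dunmere
Last habitat: Greywater with 73 animals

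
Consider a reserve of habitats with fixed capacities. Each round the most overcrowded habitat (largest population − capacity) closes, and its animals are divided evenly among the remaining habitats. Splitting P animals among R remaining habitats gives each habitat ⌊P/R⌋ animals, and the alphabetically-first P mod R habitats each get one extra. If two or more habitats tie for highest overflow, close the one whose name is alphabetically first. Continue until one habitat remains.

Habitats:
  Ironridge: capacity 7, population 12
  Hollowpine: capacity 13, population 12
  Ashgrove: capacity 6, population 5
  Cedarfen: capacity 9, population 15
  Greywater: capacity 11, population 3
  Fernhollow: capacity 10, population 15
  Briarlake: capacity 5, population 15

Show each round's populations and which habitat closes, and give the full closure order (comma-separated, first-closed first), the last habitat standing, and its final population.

Closure order: Briarlake, Cedarfen, Fernhollow, Ironridge, Ashgrove, Hollowpine
Last habitat: Greywater with 77 animals

Round 1: Ashgrove=5 Briarlake=15 Cedarfen=15 Fernhollow=15 Greywater=3 Hollowpine=12 Ironridge=12 → close Briarlake (overflow 10)
  15÷6 = 2 each, +1 to first 3
Round 2: Ashgrove=8 Cedarfen=18 Fernhollow=18 Greywater=5 Hollowpine=14 Ironridge=14 → close Cedarfen (overflow 9)
  18÷5 = 3 each, +1 to first 3
Round 3: Ashgrove=12 Fernhollow=22 Greywater=9 Hollowpine=17 Ironridge=17 → close Fernhollow (overflow 12)
  22÷4 = 5 each, +1 to first 2
Round 4: Ashgrove=18 Greywater=15 Hollowpine=22 Ironridge=22 → close Ironridge (overflow 15)
  22÷3 = 7 each, +1 to first 1
Round 5: Ashgrove=26 Greywater=22 Hollowpine=29 → close Ashgrove (overflow 20)
  26÷2 = 13 each, +1 to first 0
Round 6: Greywater=35 Hollowpine=42 → close Hollowpine (overflow 29)
  42÷1 = 42 each, +1 to first 0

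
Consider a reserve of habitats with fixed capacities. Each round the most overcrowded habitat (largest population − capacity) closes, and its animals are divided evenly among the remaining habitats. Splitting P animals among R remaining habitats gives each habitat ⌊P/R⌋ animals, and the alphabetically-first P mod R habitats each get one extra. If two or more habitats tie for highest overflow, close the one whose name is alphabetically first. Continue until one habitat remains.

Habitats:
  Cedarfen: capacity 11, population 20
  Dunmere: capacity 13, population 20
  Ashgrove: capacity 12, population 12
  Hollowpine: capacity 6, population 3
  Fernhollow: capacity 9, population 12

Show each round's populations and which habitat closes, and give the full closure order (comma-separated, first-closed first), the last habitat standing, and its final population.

Round 1: Ashgrove=12 Cedarfen=20 Dunmere=20 Fernhollow=12 Hollowpine=3 → close Cedarfen (overflow 9)
  20÷4 = 5 each, +1 to first 0
Round 2: Ashgrove=17 Dunmere=25 Fernhollow=17 Hollowpine=8 → close Dunmere (overflow 12)
  25÷3 = 8 each, +1 to first 1
Round 3: Ashgrove=26 Fernhollow=25 Hollowpine=16 → close Fernhollow (overflow 16)
  25÷2 = 12 each, +1 to first 1
Round 4: Ashgrove=39 Hollowpine=28 → close Ashgrove (overflow 27)
  39÷1 = 39 each, +1 to first 0

Closure order: Cedarfen, Dunmere, Fernhollow, Ashgrove
Last habitat: Hollowpine with 67 animals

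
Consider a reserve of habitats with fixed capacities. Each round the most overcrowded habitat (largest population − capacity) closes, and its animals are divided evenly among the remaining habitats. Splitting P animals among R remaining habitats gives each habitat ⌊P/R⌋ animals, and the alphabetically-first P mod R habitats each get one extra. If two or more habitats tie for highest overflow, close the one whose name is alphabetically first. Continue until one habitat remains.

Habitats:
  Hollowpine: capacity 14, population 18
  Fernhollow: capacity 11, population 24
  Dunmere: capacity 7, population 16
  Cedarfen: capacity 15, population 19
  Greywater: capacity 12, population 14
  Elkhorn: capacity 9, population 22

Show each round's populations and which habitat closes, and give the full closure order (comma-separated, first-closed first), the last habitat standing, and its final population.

Closure order: Elkhorn, Fernhollow, Dunmere, Cedarfen, Hollowpine
Last habitat: Greywater with 113 animals

Round 1: Cedarfen=19 Dunmere=16 Elkhorn=22 Fernhollow=24 Greywater=14 Hollowpine=18 → close Elkhorn (overflow 13)
  22÷5 = 4 each, +1 to first 2
Round 2: Cedarfen=24 Dunmere=21 Fernhollow=28 Greywater=18 Hollowpine=22 → close Fernhollow (overflow 17)
  28÷4 = 7 each, +1 to first 0
Round 3: Cedarfen=31 Dunmere=28 Greywater=25 Hollowpine=29 → close Dunmere (overflow 21)
  28÷3 = 9 each, +1 to first 1
Round 4: Cedarfen=41 Greywater=34 Hollowpine=38 → close Cedarfen (overflow 26)
  41÷2 = 20 each, +1 to first 1
Round 5: Greywater=55 Hollowpine=58 → close Hollowpine (overflow 44)
  58÷1 = 58 each, +1 to first 0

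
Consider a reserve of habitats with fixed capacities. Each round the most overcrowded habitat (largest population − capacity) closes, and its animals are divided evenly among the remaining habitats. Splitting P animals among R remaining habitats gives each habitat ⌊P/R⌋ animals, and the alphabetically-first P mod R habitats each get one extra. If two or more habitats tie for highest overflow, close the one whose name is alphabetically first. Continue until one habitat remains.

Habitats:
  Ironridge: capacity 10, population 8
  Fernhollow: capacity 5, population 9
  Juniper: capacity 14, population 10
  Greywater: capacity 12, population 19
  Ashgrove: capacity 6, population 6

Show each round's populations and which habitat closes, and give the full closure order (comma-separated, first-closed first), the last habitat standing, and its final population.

Round 1: Ashgrove=6 Fernhollow=9 Greywater=19 Ironridge=8 Juniper=10 → close Greywater (overflow 7)
  19÷4 = 4 each, +1 to first 3
Round 2: Ashgrove=11 Fernhollow=14 Ironridge=13 Juniper=14 → close Fernhollow (overflow 9)
  14÷3 = 4 each, +1 to first 2
Round 3: Ashgrove=16 Ironridge=18 Juniper=18 → close Ashgrove (overflow 10)
  16÷2 = 8 each, +1 to first 0
Round 4: Ironridge=26 Juniper=26 → close Ironridge (overflow 16)
  26÷1 = 26 each, +1 to first 0

Closure order: Greywater, Fernhollow, Ashgrove, Ironridge
Last habitat: Juniper with 52 animals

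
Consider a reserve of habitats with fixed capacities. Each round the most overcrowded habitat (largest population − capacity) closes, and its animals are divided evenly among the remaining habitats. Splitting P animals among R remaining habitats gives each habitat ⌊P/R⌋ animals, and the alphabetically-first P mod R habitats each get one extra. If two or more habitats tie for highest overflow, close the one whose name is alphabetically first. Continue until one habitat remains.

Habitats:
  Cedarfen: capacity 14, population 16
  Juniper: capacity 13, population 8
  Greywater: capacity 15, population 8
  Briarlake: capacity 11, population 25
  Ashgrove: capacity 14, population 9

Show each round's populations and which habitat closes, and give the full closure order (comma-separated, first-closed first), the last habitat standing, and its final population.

Round 1: Ashgrove=9 Briarlake=25 Cedarfen=16 Greywater=8 Juniper=8 → close Briarlake (overflow 14)
  25÷4 = 6 each, +1 to first 1
Round 2: Ashgrove=16 Cedarfen=22 Greywater=14 Juniper=14 → close Cedarfen (overflow 8)
  22÷3 = 7 each, +1 to first 1
Round 3: Ashgrove=24 Greywater=21 Juniper=21 → close Ashgrove (overflow 10)
  24÷2 = 12 each, +1 to first 0
Round 4: Greywater=33 Juniper=33 → close Juniper (overflow 20)
  33÷1 = 33 each, +1 to first 0

Closure order: Briarlake, Cedarfen, Ashgrove, Juniper
Last habitat: Greywater with 66 animals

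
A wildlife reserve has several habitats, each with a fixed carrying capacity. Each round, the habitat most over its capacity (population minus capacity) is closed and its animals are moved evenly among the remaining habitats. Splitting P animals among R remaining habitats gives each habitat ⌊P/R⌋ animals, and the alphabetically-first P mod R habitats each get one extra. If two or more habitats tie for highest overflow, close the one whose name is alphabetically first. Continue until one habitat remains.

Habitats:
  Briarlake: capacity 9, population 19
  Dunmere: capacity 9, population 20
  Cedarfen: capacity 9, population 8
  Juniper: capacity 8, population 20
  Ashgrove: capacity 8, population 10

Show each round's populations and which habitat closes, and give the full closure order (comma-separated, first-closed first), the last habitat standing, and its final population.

Round 1: Ashgrove=10 Briarlake=19 Cedarfen=8 Dunmere=20 Juniper=20 → close Juniper (overflow 12)
  20÷4 = 5 each, +1 to first 0
Round 2: Ashgrove=15 Briarlake=24 Cedarfen=13 Dunmere=25 → close Dunmere (overflow 16)
  25÷3 = 8 each, +1 to first 1
Round 3: Ashgrove=24 Briarlake=32 Cedarfen=21 → close Briarlake (overflow 23)
  32÷2 = 16 each, +1 to first 0
Round 4: Ashgrove=40 Cedarfen=37 → close Ashgrove (overflow 32)
  40÷1 = 40 each, +1 to first 0

Closure order: Juniper, Dunmere, Briarlake, Ashgrove
Last habitat: Cedarfen with 77 animals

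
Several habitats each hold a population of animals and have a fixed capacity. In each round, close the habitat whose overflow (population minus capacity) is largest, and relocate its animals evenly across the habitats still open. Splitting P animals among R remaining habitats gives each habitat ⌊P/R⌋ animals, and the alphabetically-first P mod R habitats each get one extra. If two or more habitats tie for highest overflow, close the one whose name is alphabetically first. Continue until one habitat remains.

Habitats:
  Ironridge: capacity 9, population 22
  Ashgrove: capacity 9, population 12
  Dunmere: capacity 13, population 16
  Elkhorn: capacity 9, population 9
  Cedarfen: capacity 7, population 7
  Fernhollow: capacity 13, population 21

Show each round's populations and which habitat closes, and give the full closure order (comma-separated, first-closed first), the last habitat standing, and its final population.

Round 1: Ashgrove=12 Cedarfen=7 Dunmere=16 Elkhorn=9 Fernhollow=21 Ironridge=22 → close Ironridge (overflow 13)
  22÷5 = 4 each, +1 to first 2
Round 2: Ashgrove=17 Cedarfen=12 Dunmere=20 Elkhorn=13 Fernhollow=25 → close Fernhollow (overflow 12)
  25÷4 = 6 each, +1 to first 1
Round 3: Ashgrove=24 Cedarfen=18 Dunmere=26 Elkhorn=19 → close Ashgrove (overflow 15)
  24÷3 = 8 each, +1 to first 0
Round 4: Cedarfen=26 Dunmere=34 Elkhorn=27 → close Dunmere (overflow 21)
  34÷2 = 17 each, +1 to first 0
Round 5: Cedarfen=43 Elkhorn=44 → close Cedarfen (overflow 36)
  43÷1 = 43 each, +1 to first 0

Closure order: Ironridge, Fernhollow, Ashgrove, Dunmere, Cedarfen
Last habitat: Elkhorn with 87 animals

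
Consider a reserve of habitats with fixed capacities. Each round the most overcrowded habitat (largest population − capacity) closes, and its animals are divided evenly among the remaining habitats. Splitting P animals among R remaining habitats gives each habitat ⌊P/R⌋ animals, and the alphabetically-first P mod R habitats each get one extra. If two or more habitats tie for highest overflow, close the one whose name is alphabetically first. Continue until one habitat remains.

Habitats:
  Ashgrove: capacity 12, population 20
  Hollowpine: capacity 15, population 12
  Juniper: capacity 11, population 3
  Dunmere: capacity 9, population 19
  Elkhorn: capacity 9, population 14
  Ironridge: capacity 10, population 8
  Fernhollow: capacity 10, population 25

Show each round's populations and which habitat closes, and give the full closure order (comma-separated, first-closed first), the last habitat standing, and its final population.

Closure order: Fernhollow, Dunmere, Ashgrove, Elkhorn, Hollowpine, Ironridge
Last habitat: Juniper with 101 animals

Round 1: Ashgrove=20 Dunmere=19 Elkhorn=14 Fernhollow=25 Hollowpine=12 Ironridge=8 Juniper=3 → close Fernhollow (overflow 15)
  25÷6 = 4 each, +1 to first 1
Round 2: Ashgrove=25 Dunmere=23 Elkhorn=18 Hollowpine=16 Ironridge=12 Juniper=7 → close Dunmere (overflow 14)
  23÷5 = 4 each, +1 to first 3
Round 3: Ashgrove=30 Elkhorn=23 Hollowpine=21 Ironridge=16 Juniper=11 → close Ashgrove (overflow 18)
  30÷4 = 7 each, +1 to first 2
Round 4: Elkhorn=31 Hollowpine=29 Ironridge=23 Juniper=18 → close Elkhorn (overflow 22)
  31÷3 = 10 each, +1 to first 1
Round 5: Hollowpine=40 Ironridge=33 Juniper=28 → close Hollowpine (overflow 25)
  40÷2 = 20 each, +1 to first 0
Round 6: Ironridge=53 Juniper=48 → close Ironridge (overflow 43)
  53÷1 = 53 each, +1 to first 0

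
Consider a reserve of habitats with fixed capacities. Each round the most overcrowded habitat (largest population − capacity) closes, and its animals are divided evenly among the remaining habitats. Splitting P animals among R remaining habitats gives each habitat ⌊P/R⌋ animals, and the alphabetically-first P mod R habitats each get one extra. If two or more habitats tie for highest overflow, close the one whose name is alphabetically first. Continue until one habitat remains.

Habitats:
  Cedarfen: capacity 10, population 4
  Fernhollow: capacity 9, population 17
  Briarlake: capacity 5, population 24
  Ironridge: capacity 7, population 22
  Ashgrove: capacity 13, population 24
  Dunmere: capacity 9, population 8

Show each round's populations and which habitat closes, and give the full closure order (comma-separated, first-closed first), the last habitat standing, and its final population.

Round 1: Ashgrove=24 Briarlake=24 Cedarfen=4 Dunmere=8 Fernhollow=17 Ironridge=22 → close Briarlake (overflow 19)
  24÷5 = 4 each, +1 to first 4
Round 2: Ashgrove=29 Cedarfen=9 Dunmere=13 Fernhollow=22 Ironridge=26 → close Ironridge (overflow 19)
  26÷4 = 6 each, +1 to first 2
Round 3: Ashgrove=36 Cedarfen=16 Dunmere=19 Fernhollow=28 → close Ashgrove (overflow 23)
  36÷3 = 12 each, +1 to first 0
Round 4: Cedarfen=28 Dunmere=31 Fernhollow=40 → close Fernhollow (overflow 31)
  40÷2 = 20 each, +1 to first 0
Round 5: Cedarfen=48 Dunmere=51 → close Dunmere (overflow 42)
  51÷1 = 51 each, +1 to first 0

Closure order: Briarlake, Ironridge, Ashgrove, Fernhollow, Dunmere
Last habitat: Cedarfen with 99 animals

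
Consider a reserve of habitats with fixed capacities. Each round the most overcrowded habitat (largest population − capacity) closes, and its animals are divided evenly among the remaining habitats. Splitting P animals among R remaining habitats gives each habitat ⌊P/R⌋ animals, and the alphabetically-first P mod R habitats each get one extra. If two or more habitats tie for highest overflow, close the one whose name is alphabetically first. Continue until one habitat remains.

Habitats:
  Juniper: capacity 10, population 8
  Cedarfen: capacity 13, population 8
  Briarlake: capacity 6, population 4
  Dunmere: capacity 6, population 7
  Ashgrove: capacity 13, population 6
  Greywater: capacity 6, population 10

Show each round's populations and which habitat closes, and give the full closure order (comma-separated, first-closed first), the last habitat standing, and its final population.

Closure order: Greywater, Dunmere, Briarlake, Juniper, Cedarfen
Last habitat: Ashgrove with 43 animals

Round 1: Ashgrove=6 Briarlake=4 Cedarfen=8 Dunmere=7 Greywater=10 Juniper=8 → close Greywater (overflow 4)
  10÷5 = 2 each, +1 to first 0
Round 2: Ashgrove=8 Briarlake=6 Cedarfen=10 Dunmere=9 Juniper=10 → close Dunmere (overflow 3)
  9÷4 = 2 each, +1 to first 1
Round 3: Ashgrove=11 Briarlake=8 Cedarfen=12 Juniper=12 → close Briarlake (overflow 2)
  8÷3 = 2 each, +1 to first 2
Round 4: Ashgrove=14 Cedarfen=15 Juniper=14 → close Juniper (overflow 4)
  14÷2 = 7 each, +1 to first 0
Round 5: Ashgrove=21 Cedarfen=22 → close Cedarfen (overflow 9)
  22÷1 = 22 each, +1 to first 0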